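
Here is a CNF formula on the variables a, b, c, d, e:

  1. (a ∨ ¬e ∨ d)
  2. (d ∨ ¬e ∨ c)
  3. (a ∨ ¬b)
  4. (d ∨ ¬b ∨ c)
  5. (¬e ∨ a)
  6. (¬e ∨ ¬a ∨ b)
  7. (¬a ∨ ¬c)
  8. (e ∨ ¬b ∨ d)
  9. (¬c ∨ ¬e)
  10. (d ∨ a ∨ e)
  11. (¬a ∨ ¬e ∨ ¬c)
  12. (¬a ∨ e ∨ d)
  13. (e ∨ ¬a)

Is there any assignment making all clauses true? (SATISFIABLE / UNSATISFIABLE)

Pure literal: d appears only positively; assign d = True.
Try a = False.
  then b is forced to False.
  then e is forced to False.
c is now unconstrained; take c = False.
Every clause has at least one true literal under this assignment.
So a=False, b=False, c=False, d=True, e=False is a satisfying assignment.

SATISFIABLE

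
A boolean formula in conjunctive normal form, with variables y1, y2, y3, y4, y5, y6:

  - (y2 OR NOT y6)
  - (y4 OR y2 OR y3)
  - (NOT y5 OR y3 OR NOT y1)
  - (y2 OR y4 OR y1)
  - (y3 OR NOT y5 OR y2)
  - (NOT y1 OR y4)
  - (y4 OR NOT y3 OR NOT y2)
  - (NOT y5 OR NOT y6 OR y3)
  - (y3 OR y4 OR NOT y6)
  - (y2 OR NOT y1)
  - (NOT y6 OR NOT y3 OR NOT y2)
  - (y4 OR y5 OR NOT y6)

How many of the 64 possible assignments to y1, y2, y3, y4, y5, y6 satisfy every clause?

14

Case analysis on y2 and y3:
  y2=1, y3=1: remaining (y1,y4,y5,y6) ∈ {(0,1,0,0); (0,1,1,0); (1,1,0,0); (1,1,1,0)} — 4.
  y2=1, y3=0: 7 of the 16 assignments to (y1,y4,y5,y6) work.
  y2=0, y3=1: remaining (y1,y4,y5,y6) ∈ {(0,1,0,0); (0,1,1,0)} — 2.
  y2=0, y3=0: remaining (y1,y4,y5,y6) ∈ {(0,1,0,0)} — 1.
Total: 4 + 7 + 2 + 1 = 14.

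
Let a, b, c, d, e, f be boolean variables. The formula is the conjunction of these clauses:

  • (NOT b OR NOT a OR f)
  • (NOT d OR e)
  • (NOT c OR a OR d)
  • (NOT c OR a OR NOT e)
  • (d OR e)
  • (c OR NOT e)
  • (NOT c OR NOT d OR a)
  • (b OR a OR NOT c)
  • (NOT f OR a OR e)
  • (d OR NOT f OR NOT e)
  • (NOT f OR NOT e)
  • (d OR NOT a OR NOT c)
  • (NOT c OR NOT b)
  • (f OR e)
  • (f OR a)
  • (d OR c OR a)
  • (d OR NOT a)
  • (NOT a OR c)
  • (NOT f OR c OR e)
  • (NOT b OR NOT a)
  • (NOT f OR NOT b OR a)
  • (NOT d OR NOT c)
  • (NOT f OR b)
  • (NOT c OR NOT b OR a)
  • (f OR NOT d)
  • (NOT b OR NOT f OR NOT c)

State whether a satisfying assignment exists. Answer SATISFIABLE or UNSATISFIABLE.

a = True:
  propagation gives d=True, e=True, c=True; an empty clause results — contradiction.
a = False:
  propagation gives f=True, e=True; an empty clause results — contradiction.
Every branch closes, so no satisfying assignment exists.

UNSATISFIABLE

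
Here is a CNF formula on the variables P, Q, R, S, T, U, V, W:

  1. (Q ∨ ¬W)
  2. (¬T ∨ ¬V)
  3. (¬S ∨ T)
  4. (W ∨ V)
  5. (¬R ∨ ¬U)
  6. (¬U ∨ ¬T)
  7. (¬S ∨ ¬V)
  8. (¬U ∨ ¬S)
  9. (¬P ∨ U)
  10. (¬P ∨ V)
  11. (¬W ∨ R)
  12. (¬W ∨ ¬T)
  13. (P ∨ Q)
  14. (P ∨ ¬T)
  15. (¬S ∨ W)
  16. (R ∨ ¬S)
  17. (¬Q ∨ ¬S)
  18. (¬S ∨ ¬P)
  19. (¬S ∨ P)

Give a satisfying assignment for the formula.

S occurs only negated in the remaining clauses — set S = False.
Branch on P: take P = True.
  then U is forced to True.
  then R is forced to False.
  then T is forced to False.
  then V is forced to True.
  then W is forced to False.
Q is now unconstrained; take Q = False.
Every clause has at least one true literal under this assignment.

P=T, Q=F, R=F, S=F, T=F, U=T, V=T, W=F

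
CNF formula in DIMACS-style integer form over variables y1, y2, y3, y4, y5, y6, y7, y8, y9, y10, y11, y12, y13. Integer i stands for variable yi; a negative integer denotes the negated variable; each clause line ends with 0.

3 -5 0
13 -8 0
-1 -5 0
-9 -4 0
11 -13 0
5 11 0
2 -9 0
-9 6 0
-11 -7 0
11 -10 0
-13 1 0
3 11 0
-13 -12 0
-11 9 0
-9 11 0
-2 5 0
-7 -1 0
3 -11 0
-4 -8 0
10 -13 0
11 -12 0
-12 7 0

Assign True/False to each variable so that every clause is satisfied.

y1 = F, y2 = T, y3 = T, y4 = T, y5 = T, y6 = T, y7 = T, y8 = F, y9 = F, y10 = F, y11 = F, y12 = F, y13 = F

Pure literal: y3 appears only positively; assign y3 = True.
Pure literal: y6 appears only positively; assign y6 = True.
Branch on y1: take y1 = False.
  then y13 is forced to False.
  then y8 is forced to False.
Set y2 = True and propagate.
  then y5 is forced to True.
For the remaining variables, y4 = True, y7 = True, y9 = False, y10 = False, y11 = False, y12 = False works.
Check each clause:
  1. (¬y5 ∨ y3) — y3 is true.
  2. (¬y8 ∨ y13) — ¬y8 is true.
  3. (¬y5 ∨ ¬y1) — ¬y1 is true.
  4. (¬y4 ∨ ¬y9) — ¬y9 is true.
  5. (y11 ∨ ¬y13) — ¬y13 is true.
  6. (y5 ∨ y11) — y5 is true.
  7. (y2 ∨ ¬y9) — y2 is true.
  8. (y6 ∨ ¬y9) — y6 is true.
  9. (¬y7 ∨ ¬y11) — ¬y11 is true.
  10. (y11 ∨ ¬y10) — ¬y10 is true.
  11. (y1 ∨ ¬y13) — ¬y13 is true.
  12. (y3 ∨ y11) — y3 is true.
  13. (¬y12 ∨ ¬y13) — ¬y13 is true.
  14. (y9 ∨ ¬y11) — ¬y11 is true.
  15. (¬y9 ∨ y11) — ¬y9 is true.
  16. (y5 ∨ ¬y2) — y5 is true.
  17. (¬y7 ∨ ¬y1) — ¬y1 is true.
  18. (y3 ∨ ¬y11) — y3 is true.
  19. (¬y8 ∨ ¬y4) — ¬y8 is true.
  20. (¬y13 ∨ y10) — ¬y13 is true.
  21. (¬y12 ∨ y11) — ¬y12 is true.
  22. (¬y12 ∨ y7) — ¬y12 is true.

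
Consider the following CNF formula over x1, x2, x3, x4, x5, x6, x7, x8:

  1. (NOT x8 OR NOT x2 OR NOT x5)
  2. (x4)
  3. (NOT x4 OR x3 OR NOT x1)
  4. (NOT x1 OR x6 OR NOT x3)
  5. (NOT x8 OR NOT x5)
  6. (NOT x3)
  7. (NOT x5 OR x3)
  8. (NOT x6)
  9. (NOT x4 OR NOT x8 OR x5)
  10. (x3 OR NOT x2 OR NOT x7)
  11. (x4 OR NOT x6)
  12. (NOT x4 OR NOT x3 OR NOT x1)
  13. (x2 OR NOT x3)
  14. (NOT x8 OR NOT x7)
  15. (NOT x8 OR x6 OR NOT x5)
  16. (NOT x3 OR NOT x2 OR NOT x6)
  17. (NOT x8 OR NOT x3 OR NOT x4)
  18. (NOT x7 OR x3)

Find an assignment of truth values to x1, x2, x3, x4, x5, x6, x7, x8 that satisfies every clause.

Unit propagation: (x4) forces x4 = True.
Unit propagation: (NOT x3) forces x3 = False.
(NOT x1) is a unit clause, so x1 = False.
Unit propagation: (NOT x5) forces x5 = False.
The clause (NOT x6) is unit: x6 must be False.
The clause (NOT x8) is unit: x8 must be False.
(NOT x7) is a unit clause, so x7 = False.
x2 is now unconstrained; take x2 = False.
Check each clause:
  1. (NOT x8 OR NOT x2 OR NOT x5) — NOT x8 is true.
  2. (x4) — x4 is true.
  3. (NOT x4 OR x3 OR NOT x1) — NOT x1 is true.
  4. (NOT x3 OR x6 OR NOT x1) — NOT x3 is true.
  5. (NOT x5 OR NOT x8) — NOT x8 is true.
  6. (NOT x3) — NOT x3 is true.
  7. (x3 OR NOT x5) — NOT x5 is true.
  8. (NOT x6) — NOT x6 is true.
  9. (x5 OR NOT x8 OR NOT x4) — NOT x8 is true.
  10. (NOT x7 OR NOT x2 OR x3) — NOT x7 is true.
  11. (x4 OR NOT x6) — NOT x6 is true.
  12. (NOT x4 OR NOT x1 OR NOT x3) — NOT x3 is true.
  13. (NOT x3 OR x2) — NOT x3 is true.
  14. (NOT x8 OR NOT x7) — NOT x8 is true.
  15. (NOT x8 OR x6 OR NOT x5) — NOT x8 is true.
  16. (NOT x2 OR NOT x3 OR NOT x6) — NOT x6 is true.
  17. (NOT x4 OR NOT x8 OR NOT x3) — NOT x8 is true.
  18. (NOT x7 OR x3) — NOT x7 is true.

x1=False, x2=False, x3=False, x4=True, x5=False, x6=False, x7=False, x8=False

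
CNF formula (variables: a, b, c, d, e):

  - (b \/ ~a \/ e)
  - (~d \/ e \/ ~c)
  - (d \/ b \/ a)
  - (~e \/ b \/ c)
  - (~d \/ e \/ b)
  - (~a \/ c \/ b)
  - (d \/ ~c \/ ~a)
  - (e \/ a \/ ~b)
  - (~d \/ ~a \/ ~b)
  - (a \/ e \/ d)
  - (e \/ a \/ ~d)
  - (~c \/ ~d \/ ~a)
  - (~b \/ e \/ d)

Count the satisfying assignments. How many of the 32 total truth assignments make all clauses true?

6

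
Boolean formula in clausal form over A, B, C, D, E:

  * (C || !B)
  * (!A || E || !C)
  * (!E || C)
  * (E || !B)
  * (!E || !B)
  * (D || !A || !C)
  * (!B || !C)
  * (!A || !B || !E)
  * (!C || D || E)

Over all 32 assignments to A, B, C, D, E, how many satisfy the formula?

The models are:
  A=F B=F C=F D=F E=F
  A=F B=F C=F D=T E=F
  A=F B=F C=T D=F E=T
  A=F B=F C=T D=T E=F
  A=F B=F C=T D=T E=T
  A=T B=F C=F D=F E=F
  A=T B=F C=F D=T E=F
  A=T B=F C=T D=T E=T
Count: 8.

8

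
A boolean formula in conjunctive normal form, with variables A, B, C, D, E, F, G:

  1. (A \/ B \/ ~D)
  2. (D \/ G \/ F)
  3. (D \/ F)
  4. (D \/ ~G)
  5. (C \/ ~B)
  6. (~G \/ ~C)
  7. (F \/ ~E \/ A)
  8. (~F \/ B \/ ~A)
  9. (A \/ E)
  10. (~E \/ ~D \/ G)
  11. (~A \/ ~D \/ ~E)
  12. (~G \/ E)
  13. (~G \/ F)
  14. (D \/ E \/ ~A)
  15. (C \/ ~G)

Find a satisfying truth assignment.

A = True, B = True, C = True, D = True, E = False, F = True, G = False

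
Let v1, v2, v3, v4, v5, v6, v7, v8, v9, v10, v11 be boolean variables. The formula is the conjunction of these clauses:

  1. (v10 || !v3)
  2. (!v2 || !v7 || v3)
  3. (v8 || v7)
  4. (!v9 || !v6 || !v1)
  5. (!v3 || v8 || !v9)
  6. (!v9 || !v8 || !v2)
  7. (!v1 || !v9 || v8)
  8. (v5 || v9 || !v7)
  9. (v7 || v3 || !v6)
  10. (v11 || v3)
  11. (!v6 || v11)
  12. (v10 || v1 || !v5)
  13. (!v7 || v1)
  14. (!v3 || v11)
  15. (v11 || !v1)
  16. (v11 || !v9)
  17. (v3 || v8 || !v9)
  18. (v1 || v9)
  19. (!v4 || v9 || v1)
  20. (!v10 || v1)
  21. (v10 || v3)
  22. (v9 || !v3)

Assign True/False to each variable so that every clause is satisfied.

v2 occurs only negated in the remaining clauses — set v2 = False.
Pure literal: v11 appears only positively; assign v11 = True.
Try v1 = True.
The remaining clauses are satisfied by v3 = False, v4 = True, v5 = True, v6 = True, v7 = True, v8 = True, v9 = False, v10 = True.
Check each clause:
  1. (v10 || !v3) — v10 is true.
  2. (!v7 || v3 || !v2) — !v2 is true.
  3. (v8 || v7) — v8 is true.
  4. (!v1 || !v6 || !v9) — !v9 is true.
  5. (!v3 || v8 || !v9) — v8 is true.
  6. (!v8 || !v2 || !v9) — !v2 is true.
  7. (v8 || !v9 || !v1) — v8 is true.
  8. (v9 || !v7 || v5) — v5 is true.
  9. (v3 || !v6 || v7) — v7 is true.
  10. (v11 || v3) — v11 is true.
  11. (v11 || !v6) — v11 is true.
  12. (v1 || v10 || !v5) — v1 is true.
  13. (v1 || !v7) — v1 is true.
  14. (v11 || !v3) — v11 is true.
  15. (v11 || !v1) — v11 is true.
  16. (v11 || !v9) — v11 is true.
  17. (!v9 || v8 || v3) — v8 is true.
  18. (v1 || v9) — v1 is true.
  19. (!v4 || v9 || v1) — v1 is true.
  20. (v1 || !v10) — v1 is true.
  21. (v10 || v3) — v10 is true.
  22. (v9 || !v3) — !v3 is true.

v1 = 1  v2 = 0  v3 = 0  v4 = 1  v5 = 1  v6 = 1  v7 = 1  v8 = 1  v9 = 0  v10 = 1  v11 = 1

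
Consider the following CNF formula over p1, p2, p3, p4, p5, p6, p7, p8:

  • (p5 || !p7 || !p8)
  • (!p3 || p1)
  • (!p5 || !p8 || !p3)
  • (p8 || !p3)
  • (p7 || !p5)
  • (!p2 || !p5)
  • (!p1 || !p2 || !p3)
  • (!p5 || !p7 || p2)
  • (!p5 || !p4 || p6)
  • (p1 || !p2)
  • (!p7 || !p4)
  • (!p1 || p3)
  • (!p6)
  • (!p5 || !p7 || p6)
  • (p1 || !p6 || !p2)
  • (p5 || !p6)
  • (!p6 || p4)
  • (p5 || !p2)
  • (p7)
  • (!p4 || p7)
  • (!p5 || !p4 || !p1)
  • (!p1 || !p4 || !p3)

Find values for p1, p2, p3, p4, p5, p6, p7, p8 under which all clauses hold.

p1 = False, p2 = False, p3 = False, p4 = False, p5 = False, p6 = False, p7 = True, p8 = False

Unit propagation: (!p6) forces p6 = False.
The clause (p7) is unit: p7 must be True.
Unit propagation: (!p4) forces p4 = False.
The clause (!p5) is unit: p5 must be False.
(!p8) is a unit clause, so p8 = False.
The clause (!p3) is unit: p3 must be False.
Unit propagation: (!p1) forces p1 = False.
The clause (!p2) is unit: p2 must be False.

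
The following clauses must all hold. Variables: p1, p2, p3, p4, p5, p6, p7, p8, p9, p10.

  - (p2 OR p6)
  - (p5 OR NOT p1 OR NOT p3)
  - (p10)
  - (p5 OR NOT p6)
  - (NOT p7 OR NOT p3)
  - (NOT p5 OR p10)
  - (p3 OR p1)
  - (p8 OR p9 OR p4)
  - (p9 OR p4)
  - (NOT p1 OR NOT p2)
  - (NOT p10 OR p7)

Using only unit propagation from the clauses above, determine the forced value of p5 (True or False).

(p10) is a unit clause: p10 = True.
(NOT p10 OR p7) with p10 = True leaves only p7, so p7 = True.
(NOT p7 OR NOT p3) with p7 = True leaves only NOT p3, so p3 = False.
(p1 OR p3) with p3 = False leaves only p1, so p1 = True.
From (NOT p1 OR NOT p2) and p1 = True: p2 = False.
In (p6 OR p2), p2 is now false; p6 must hold, so p6 = True.
In (p5 OR NOT p6), NOT p6 is now false; p5 must hold, so p5 = True.

True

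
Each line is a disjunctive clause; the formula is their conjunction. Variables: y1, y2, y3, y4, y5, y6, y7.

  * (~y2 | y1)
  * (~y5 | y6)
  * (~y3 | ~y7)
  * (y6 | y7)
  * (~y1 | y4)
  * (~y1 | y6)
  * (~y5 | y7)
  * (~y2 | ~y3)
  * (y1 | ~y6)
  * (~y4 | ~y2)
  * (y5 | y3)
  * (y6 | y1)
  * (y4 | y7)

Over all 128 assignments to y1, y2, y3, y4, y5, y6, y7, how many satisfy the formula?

2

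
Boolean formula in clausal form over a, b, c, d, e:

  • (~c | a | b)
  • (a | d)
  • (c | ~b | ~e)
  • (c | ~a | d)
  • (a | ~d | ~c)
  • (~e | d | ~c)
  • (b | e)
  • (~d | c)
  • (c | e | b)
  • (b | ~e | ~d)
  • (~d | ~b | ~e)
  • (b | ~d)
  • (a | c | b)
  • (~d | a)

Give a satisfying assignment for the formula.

a=True, b=True, c=True, d=True, e=False

Set a = True and propagate.
Set b = True and propagate.
For the remaining variables, c = True, d = True, e = False works.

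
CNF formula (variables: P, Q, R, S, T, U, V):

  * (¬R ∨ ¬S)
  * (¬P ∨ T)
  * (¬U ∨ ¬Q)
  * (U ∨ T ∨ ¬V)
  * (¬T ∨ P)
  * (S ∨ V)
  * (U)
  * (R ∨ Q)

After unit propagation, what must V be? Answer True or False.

(U) is a unit clause: U = True.
In (¬Q ∨ ¬U), ¬U is now false; ¬Q must hold, so Q = False.
(R ∨ Q): since Q = False, the clause reduces to (R). R = True.
In (¬R ∨ ¬S), ¬R is now false; ¬S must hold, so S = False.
From (S ∨ V) and S = False: V = True.

True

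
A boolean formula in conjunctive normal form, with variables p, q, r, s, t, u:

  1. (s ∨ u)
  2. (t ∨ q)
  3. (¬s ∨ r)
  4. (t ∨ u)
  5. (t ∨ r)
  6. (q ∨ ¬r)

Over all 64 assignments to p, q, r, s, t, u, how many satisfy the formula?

14

Case analysis on r and t:
  r=1, t=1: p free; 3 ways for (q,s,u) × 2^1 = 6.
  r=1, t=0: remaining (p,q,s,u) ∈ {(0,1,0,1); (0,1,1,1); (1,1,0,1); (1,1,1,1)} — 4.
  r=0, t=1: remaining (p,q,s,u) ∈ {(0,0,0,1); (0,1,0,1); (1,0,0,1); (1,1,0,1)} — 4.
  r=0, t=0: a clause becomes empty — 0.
Total: 6 + 4 + 4 + 0 = 14.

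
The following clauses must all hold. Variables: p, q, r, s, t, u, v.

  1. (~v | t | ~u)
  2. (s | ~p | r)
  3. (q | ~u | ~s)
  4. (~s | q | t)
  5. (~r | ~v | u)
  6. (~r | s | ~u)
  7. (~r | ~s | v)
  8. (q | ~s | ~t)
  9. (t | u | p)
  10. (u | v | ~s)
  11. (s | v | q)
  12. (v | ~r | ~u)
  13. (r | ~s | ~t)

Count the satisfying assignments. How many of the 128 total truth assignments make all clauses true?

Split on s, then u.
  s=T, u=T: remaining (p,q,r,t,v) ∈ {(F,T,F,F,F); (F,T,T,T,T); (T,T,F,F,F); (T,T,T,T,T)} — 4.
  s=T, u=F: remaining (p,q,r,t,v) ∈ {(T,T,F,F,T)} — 1.
  s=F, u=T: remaining (p,q,r,t,v) ∈ {(F,F,F,T,T); (F,T,F,F,F); (F,T,F,T,F); (F,T,F,T,T)} — 4.
  s=F, u=F: 6 of the 32 assignments to (p,q,r,t,v) work.
Total: 4 + 1 + 4 + 6 = 15.

15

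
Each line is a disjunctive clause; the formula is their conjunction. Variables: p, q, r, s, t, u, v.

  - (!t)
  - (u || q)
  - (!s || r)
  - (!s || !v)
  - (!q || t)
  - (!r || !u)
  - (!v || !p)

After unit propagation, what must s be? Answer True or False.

False

Unit clause (!t) sets t = False.
(!q || t): since t = False, the clause reduces to (!q). q = False.
In (q || u), q is now false; u must hold, so u = True.
(!r || !u) with u = True leaves only !r, so r = False.
From (r || !s) and r = False: s = False.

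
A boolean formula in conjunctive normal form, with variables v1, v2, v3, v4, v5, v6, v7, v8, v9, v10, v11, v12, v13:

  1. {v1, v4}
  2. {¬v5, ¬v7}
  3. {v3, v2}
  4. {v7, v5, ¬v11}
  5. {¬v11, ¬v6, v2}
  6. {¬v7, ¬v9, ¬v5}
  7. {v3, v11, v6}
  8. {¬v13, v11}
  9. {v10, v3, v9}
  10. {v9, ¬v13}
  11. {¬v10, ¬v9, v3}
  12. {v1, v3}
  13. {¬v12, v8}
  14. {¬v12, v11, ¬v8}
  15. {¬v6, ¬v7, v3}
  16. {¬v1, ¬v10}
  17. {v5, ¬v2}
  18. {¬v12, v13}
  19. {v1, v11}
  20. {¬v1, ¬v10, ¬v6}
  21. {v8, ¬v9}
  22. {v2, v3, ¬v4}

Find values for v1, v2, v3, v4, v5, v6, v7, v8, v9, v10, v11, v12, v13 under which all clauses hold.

v1=T, v2=T, v3=T, v4=F, v5=T, v6=T, v7=F, v8=T, v9=T, v10=F, v11=F, v12=F, v13=F

Check each clause:
  1. {v1, v4} — v1 is true.
  2. {¬v7, ¬v5} — ¬v7 is true.
  3. {v2, v3} — v2 is true.
  4. {v5, v7, ¬v11} — v5 is true.
  5. {¬v11, v2, ¬v6} — v2 is true.
  6. {¬v9, ¬v7, ¬v5} — ¬v7 is true.
  7. {v11, v6, v3} — v3 is true.
  8. {v11, ¬v13} — ¬v13 is true.
  9. {v10, v9, v3} — v9 is true.
  10. {v9, ¬v13} — v9 is true.
  11. {v3, ¬v10, ¬v9} — v3 is true.
  12. {v3, v1} — v1 is true.
  13. {v8, ¬v12} — v8 is true.
  14. {¬v8, v11, ¬v12} — ¬v12 is true.
  15. {v3, ¬v7, ¬v6} — ¬v7 is true.
  16. {¬v10, ¬v1} — ¬v10 is true.
  17. {¬v2, v5} — v5 is true.
  18. {v13, ¬v12} — ¬v12 is true.
  19. {v1, v11} — v1 is true.
  20. {¬v6, ¬v10, ¬v1} — ¬v10 is true.
  21. {¬v9, v8} — v8 is true.
  22. {¬v4, v2, v3} — v2 is true.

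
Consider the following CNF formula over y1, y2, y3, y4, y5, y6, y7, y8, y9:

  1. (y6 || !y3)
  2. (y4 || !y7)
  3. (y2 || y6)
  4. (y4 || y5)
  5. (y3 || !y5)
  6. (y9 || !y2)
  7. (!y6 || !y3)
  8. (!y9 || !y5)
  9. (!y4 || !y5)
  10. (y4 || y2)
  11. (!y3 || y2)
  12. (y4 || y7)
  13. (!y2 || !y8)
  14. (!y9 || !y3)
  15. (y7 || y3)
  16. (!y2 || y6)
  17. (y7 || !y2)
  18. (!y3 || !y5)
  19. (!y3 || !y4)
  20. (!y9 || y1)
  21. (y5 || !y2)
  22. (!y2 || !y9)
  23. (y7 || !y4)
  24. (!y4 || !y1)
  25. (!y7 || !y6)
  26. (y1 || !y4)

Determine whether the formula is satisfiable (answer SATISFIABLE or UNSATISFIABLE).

y2 = True:
  propagation gives y9=True; an empty clause results — contradiction.
y2 = False:
  propagation gives y6=True, y3=False, y5=False, y4=True; an empty clause results — contradiction.
Every branch closes, so no satisfying assignment exists.

UNSATISFIABLE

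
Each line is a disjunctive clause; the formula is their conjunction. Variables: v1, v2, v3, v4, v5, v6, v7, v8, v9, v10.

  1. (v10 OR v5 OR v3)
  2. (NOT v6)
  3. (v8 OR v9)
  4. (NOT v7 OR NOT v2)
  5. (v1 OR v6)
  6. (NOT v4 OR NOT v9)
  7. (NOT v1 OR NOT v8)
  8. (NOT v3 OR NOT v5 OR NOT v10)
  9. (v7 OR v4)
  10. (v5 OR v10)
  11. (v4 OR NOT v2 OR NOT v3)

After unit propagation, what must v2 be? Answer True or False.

False

(NOT v6) stands alone — v6 = False.
(v1 OR v6) with v6 = False leaves only v1, so v1 = True.
(NOT v8 OR NOT v1): since v1 = True, the clause reduces to (NOT v8). v8 = False.
(v8 OR v9) with v8 = False leaves only v9, so v9 = True.
(NOT v9 OR NOT v4): since v9 = True, the clause reduces to (NOT v4). v4 = False.
(v4 OR v7) with v4 = False leaves only v7, so v7 = True.
(NOT v2 OR NOT v7): since v7 = True, the clause reduces to (NOT v2). v2 = False.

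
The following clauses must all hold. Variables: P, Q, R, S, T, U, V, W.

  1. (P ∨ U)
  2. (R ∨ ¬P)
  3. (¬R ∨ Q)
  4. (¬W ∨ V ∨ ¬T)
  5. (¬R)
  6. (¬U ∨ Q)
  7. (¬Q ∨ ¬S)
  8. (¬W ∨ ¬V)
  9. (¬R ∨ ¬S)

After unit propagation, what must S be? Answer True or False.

Unit clause (¬R) sets R = False.
From (R ∨ ¬P) and R = False: P = False.
(U ∨ P) with P = False leaves only U, so U = True.
From (Q ∨ ¬U) and U = True: Q = True.
From (¬S ∨ ¬Q) and Q = True: S = False.

False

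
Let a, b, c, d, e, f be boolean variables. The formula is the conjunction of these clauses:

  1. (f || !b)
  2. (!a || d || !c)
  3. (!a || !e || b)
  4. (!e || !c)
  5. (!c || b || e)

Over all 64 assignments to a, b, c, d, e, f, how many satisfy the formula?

Split on b, then c.
  b=T, c=T: remaining (a,d,e,f) ∈ {(F,F,F,T); (F,T,F,T); (T,T,F,T)} — 3.
  b=T, c=F: forces f=T; a, d, e free → 2^3 = 8.
  b=F, c=T: a clause becomes empty — 0.
  b=F, c=F: d, f free; 3 ways for (a,e) × 2^2 = 12.
Total: 3 + 8 + 0 + 12 = 23.

23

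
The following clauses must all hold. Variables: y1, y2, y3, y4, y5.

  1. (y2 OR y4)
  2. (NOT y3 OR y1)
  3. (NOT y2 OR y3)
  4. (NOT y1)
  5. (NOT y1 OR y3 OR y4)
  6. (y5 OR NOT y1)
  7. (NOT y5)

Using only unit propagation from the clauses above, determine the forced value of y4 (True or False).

True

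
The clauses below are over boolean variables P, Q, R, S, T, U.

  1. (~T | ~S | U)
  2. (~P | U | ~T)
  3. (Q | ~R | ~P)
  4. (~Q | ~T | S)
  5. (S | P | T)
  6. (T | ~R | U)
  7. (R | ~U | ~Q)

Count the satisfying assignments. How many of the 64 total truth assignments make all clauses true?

23

Split on T, then U.
  T=1, U=1: 8 of the 16 assignments to (P,Q,R,S) work.
  T=1, U=0: remaining (P,Q,R,S) ∈ {(0,0,0,0); (0,0,1,0)} — 2.
  T=0, U=1: 7 of the 16 assignments to (P,Q,R,S) work.
  T=0, U=0: Q free; 3 ways for (P,R,S) × 2^1 = 6.
Total: 8 + 2 + 7 + 6 = 23.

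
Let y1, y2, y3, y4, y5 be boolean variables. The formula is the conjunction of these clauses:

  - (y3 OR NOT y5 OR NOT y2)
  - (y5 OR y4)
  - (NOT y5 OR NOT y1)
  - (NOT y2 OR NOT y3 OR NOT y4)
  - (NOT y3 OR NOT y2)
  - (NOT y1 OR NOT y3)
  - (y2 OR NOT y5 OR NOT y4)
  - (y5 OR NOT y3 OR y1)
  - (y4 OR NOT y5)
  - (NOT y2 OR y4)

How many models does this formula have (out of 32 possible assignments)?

Satisfying assignments:
  y1=F y2=F y3=F y4=T y5=F
  y1=F y2=T y3=F y4=T y5=F
  y1=T y2=F y3=F y4=T y5=F
  y1=T y2=T y3=F y4=T y5=F
Count: 4.

4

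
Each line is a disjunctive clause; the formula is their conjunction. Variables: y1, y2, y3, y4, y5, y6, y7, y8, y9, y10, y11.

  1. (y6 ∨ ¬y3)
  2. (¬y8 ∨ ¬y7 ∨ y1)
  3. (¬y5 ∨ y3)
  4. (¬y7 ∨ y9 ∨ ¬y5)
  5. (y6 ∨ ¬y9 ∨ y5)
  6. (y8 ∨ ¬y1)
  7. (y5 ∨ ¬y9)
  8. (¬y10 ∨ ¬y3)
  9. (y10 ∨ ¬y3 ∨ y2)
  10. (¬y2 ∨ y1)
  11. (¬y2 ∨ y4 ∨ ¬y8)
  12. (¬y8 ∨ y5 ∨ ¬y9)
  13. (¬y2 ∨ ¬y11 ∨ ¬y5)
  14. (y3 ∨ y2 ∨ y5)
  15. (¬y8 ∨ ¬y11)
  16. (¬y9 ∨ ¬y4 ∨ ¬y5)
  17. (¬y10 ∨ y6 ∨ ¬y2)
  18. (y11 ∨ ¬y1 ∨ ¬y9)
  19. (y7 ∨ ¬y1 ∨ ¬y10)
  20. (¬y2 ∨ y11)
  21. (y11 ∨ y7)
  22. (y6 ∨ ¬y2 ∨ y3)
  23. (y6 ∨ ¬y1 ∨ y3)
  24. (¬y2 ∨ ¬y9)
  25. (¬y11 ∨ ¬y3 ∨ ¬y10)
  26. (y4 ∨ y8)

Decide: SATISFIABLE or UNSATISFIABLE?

UNSATISFIABLE

y2 = True:
  propagation gives y1=True, y8=True, y4=True, y11=False; an empty clause results — contradiction.
y2 = False:
  y3 = True:
    propagation gives y6=True, y10=False; an empty clause results — contradiction.
  y3 = False:
    propagation gives y5=False; an empty clause results — contradiction.
Every branch closes, so no satisfying assignment exists.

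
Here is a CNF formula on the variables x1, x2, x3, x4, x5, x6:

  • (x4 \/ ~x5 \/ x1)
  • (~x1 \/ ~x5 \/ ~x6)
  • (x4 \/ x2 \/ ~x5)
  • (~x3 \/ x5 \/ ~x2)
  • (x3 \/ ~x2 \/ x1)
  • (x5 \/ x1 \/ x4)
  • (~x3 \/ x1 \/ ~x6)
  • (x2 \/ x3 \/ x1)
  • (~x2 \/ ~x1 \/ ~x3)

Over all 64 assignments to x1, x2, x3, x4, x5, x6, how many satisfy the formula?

Split on x1, then x2.
  x1=T, x2=T: x4 free; 3 ways for (x3,x5,x6) × 2^1 = 6.
  x1=T, x2=F: x3 free; 5 ways for (x4,x5,x6) × 2^1 = 10.
  x1=F, x2=T: remaining (x3,x4,x5,x6) ∈ {(T,T,T,F)} — 1.
  x1=F, x2=F: remaining (x3,x4,x5,x6) ∈ {(T,T,F,F); (T,T,T,F)} — 2.
Total: 6 + 10 + 1 + 2 = 19.

19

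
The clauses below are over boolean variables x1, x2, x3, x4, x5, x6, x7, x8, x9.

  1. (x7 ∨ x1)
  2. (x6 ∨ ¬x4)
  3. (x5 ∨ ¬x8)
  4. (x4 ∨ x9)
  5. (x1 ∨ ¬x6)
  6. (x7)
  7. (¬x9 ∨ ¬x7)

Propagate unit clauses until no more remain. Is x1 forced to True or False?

True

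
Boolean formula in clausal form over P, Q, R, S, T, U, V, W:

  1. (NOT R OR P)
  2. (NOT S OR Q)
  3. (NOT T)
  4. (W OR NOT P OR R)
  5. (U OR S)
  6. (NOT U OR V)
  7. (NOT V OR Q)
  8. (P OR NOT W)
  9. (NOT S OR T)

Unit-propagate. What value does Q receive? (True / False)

(NOT T) is a unit clause: T = False.
(NOT S OR T): since T = False, the clause reduces to (NOT S). S = False.
(U OR S): since S = False, the clause reduces to (U). U = True.
(V OR NOT U): since U = True, the clause reduces to (V). V = True.
(Q OR NOT V) with V = True leaves only Q, so Q = True.

True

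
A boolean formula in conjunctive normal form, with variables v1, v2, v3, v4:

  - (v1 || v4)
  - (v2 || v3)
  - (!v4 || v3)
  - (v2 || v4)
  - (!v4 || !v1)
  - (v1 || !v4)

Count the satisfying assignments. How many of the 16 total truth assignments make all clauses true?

2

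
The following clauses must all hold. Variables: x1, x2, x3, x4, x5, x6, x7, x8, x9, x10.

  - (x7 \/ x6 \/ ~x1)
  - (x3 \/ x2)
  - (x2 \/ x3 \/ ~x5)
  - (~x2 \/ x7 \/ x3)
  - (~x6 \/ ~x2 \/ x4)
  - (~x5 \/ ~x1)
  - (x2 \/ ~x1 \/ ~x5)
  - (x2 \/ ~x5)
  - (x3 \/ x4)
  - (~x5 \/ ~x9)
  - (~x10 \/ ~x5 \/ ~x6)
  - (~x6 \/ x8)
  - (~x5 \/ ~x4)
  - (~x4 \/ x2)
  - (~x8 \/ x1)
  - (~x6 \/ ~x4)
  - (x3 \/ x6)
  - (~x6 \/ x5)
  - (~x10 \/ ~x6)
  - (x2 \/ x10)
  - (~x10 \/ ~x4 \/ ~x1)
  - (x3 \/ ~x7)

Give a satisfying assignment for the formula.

x1=False  x2=True  x3=True  x4=True  x5=False  x6=False  x7=True  x8=False  x9=True  x10=True

Check each clause:
  1. (x6 \/ x7 \/ ~x1) — ~x1 is true.
  2. (x3 \/ x2) — x2 is true.
  3. (~x5 \/ x3 \/ x2) — x2 is true.
  4. (x3 \/ ~x2 \/ x7) — x3 is true.
  5. (~x6 \/ x4 \/ ~x2) — ~x6 is true.
  6. (~x1 \/ ~x5) — ~x5 is true.
  7. (~x1 \/ x2 \/ ~x5) — x2 is true.
  8. (~x5 \/ x2) — x2 is true.
  9. (x4 \/ x3) — x3 is true.
  10. (~x9 \/ ~x5) — ~x5 is true.
  11. (~x10 \/ ~x5 \/ ~x6) — ~x6 is true.
  12. (x8 \/ ~x6) — ~x6 is true.
  13. (~x5 \/ ~x4) — ~x5 is true.
  14. (~x4 \/ x2) — x2 is true.
  15. (~x8 \/ x1) — ~x8 is true.
  16. (~x6 \/ ~x4) — ~x6 is true.
  17. (x6 \/ x3) — x3 is true.
  18. (~x6 \/ x5) — ~x6 is true.
  19. (~x10 \/ ~x6) — ~x6 is true.
  20. (x10 \/ x2) — x10 is true.
  21. (~x10 \/ ~x4 \/ ~x1) — ~x1 is true.
  22. (x3 \/ ~x7) — x3 is true.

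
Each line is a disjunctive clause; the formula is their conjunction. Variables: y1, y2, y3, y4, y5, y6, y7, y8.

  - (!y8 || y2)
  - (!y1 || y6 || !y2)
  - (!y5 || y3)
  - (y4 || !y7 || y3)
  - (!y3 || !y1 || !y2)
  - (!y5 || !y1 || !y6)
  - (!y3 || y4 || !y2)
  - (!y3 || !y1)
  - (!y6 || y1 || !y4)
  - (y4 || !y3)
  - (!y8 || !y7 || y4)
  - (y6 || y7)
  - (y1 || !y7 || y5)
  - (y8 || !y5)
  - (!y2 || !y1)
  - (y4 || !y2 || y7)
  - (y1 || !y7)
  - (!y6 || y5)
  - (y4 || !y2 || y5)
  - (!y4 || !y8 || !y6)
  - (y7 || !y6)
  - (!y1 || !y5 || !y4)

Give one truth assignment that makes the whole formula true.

y1=T, y2=F, y3=F, y4=T, y5=F, y6=F, y7=T, y8=F

Set y1 = True and propagate.
  then y3 is forced to False.
  then y5 is forced to False.
  then y2 is forced to False.
  then y8 is forced to False.
  then y6 is forced to False.
  then y7 is forced to True.
  then y4 is forced to True.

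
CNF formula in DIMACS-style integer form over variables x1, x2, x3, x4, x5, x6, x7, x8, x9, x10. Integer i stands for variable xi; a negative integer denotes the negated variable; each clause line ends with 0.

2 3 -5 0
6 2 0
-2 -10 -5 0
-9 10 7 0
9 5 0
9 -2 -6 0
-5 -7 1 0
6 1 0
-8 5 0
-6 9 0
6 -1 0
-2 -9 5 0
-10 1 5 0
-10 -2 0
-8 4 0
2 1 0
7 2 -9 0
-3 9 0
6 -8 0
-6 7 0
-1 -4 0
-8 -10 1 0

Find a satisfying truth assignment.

x1=True, x2=False, x3=True, x4=False, x5=True, x6=True, x7=True, x8=False, x9=True, x10=True

Check each clause:
  1. (x3 ∨ ¬x5 ∨ x2) — x3 is true.
  2. (x6 ∨ x2) — x6 is true.
  3. (¬x10 ∨ ¬x5 ∨ ¬x2) — ¬x2 is true.
  4. (x10 ∨ x7 ∨ ¬x9) — x10 is true.
  5. (x9 ∨ x5) — x9 is true.
  6. (x9 ∨ ¬x2 ∨ ¬x6) — x9 is true.
  7. (x1 ∨ ¬x5 ∨ ¬x7) — x1 is true.
  8. (x1 ∨ x6) — x1 is true.
  9. (¬x8 ∨ x5) — ¬x8 is true.
  10. (¬x6 ∨ x9) — x9 is true.
  11. (x6 ∨ ¬x1) — x6 is true.
  12. (¬x9 ∨ x5 ∨ ¬x2) — x5 is true.
  13. (x1 ∨ x5 ∨ ¬x10) — x1 is true.
  14. (¬x2 ∨ ¬x10) — ¬x2 is true.
  15. (¬x8 ∨ x4) — ¬x8 is true.
  16. (x2 ∨ x1) — x1 is true.
  17. (x7 ∨ x2 ∨ ¬x9) — x7 is true.
  18. (x9 ∨ ¬x3) — x9 is true.
  19. (x6 ∨ ¬x8) — ¬x8 is true.
  20. (x7 ∨ ¬x6) — x7 is true.
  21. (¬x1 ∨ ¬x4) — ¬x4 is true.
  22. (x1 ∨ ¬x8 ∨ ¬x10) — ¬x8 is true.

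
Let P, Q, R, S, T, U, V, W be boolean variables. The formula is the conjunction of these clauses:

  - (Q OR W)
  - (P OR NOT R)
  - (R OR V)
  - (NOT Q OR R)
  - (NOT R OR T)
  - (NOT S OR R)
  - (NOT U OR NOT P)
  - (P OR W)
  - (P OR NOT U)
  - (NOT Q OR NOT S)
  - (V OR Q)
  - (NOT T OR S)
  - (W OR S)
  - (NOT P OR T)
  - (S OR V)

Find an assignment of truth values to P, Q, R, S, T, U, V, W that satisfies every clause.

U occurs only negated in the remaining clauses — set U = False.
Pure literal: V appears only positively; assign V = True.
Set P = False and propagate.
  then R is forced to False.
  then Q is forced to False.
  then W is forced to True.
  then S is forced to False.
  then T is forced to False.

P=False, Q=False, R=False, S=False, T=False, U=False, V=True, W=True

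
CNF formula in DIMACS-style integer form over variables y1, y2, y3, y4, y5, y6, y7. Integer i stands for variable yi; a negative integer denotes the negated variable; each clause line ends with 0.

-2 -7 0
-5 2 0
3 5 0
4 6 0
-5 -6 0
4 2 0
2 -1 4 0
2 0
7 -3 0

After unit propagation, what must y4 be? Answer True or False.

True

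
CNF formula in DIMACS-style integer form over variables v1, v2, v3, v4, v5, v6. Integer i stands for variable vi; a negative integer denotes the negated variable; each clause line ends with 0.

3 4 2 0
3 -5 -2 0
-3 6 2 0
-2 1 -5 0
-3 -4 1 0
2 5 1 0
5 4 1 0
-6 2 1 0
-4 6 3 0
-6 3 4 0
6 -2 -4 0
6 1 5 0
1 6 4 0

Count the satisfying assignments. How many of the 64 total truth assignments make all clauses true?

15

Split on v1, then v2.
  v1=T, v2=T: 8 of the 16 assignments to (v3,v4,v5,v6) work.
  v1=T, v2=F: v5 free; 3 ways for (v3,v4,v6) × 2^1 = 6.
  v1=F, v2=T: remaining (v3,v4,v5,v6) ∈ {(F,T,F,T)} — 1.
  v1=F, v2=F: a clause becomes empty — 0.
Total: 8 + 6 + 1 + 0 = 15.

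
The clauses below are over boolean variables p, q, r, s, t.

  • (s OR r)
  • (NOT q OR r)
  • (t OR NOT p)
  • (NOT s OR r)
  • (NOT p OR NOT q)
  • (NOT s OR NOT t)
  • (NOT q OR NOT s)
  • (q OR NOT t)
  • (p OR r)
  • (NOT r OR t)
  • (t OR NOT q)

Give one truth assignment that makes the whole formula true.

p = F, q = T, r = T, s = F, t = T

Check each clause:
  1. (r OR s) — r is true.
  2. (NOT q OR r) — r is true.
  3. (t OR NOT p) — t is true.
  4. (NOT s OR r) — r is true.
  5. (NOT p OR NOT q) — NOT p is true.
  6. (NOT t OR NOT s) — NOT s is true.
  7. (NOT q OR NOT s) — NOT s is true.
  8. (q OR NOT t) — q is true.
  9. (p OR r) — r is true.
  10. (t OR NOT r) — t is true.
  11. (t OR NOT q) — t is true.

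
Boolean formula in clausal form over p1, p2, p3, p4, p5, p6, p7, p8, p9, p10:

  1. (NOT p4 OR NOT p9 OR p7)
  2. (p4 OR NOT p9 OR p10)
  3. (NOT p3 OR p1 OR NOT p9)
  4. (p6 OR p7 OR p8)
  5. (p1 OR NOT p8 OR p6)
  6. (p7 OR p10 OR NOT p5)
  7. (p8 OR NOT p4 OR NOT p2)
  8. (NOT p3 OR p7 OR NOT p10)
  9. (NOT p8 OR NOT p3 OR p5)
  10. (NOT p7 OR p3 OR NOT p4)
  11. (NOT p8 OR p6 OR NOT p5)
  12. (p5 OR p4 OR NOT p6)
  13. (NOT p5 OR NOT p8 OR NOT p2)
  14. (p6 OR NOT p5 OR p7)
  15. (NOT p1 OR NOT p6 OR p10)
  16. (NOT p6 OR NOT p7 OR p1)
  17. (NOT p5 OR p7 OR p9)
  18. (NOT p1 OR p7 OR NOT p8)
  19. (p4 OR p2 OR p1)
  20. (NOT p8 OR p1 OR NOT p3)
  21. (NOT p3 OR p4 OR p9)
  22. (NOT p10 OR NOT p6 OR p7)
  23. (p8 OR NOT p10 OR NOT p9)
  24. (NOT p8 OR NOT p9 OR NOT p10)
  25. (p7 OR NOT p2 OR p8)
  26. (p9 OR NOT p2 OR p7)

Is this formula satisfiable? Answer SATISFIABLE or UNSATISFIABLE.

SATISFIABLE

Set p1 = True and propagate.
For the remaining variables, p2 = False, p3 = False, p4 = False, p5 = True, p6 = False, p7 = True, p8 = False, p9 = False, p10 = False works.
So p1 = True  p2 = False  p3 = False  p4 = False  p5 = True  p6 = False  p7 = True  p8 = False  p9 = False  p10 = False is a satisfying assignment.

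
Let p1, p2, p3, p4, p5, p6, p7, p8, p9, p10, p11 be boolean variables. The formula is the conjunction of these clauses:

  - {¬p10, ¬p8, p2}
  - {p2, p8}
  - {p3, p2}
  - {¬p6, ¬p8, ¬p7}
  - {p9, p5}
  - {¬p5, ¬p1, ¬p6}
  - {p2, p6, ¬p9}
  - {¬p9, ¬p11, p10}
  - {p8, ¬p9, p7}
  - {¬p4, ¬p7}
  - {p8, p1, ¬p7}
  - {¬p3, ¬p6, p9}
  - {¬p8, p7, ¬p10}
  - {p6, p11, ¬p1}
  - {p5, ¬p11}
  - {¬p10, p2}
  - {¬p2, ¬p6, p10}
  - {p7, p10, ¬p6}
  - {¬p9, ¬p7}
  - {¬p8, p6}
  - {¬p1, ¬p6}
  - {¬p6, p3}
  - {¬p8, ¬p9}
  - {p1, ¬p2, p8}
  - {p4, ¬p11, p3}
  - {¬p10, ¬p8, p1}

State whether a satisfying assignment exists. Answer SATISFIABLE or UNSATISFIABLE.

SATISFIABLE

Branch on p1: take p1 = True.
  then p6 is forced to False.
  then p11 is forced to True.
  then p5 is forced to True.
  then p8 is forced to False.
  then p2 is forced to True.
Try p3 = False.
  then p4 is forced to True.
  then p7 is forced to False.
  then p9 is forced to False.
p10 is now unconstrained; take p10 = True.
So p1=True, p2=True, p3=False, p4=True, p5=True, p6=False, p7=False, p8=False, p9=False, p10=True, p11=True is a satisfying assignment.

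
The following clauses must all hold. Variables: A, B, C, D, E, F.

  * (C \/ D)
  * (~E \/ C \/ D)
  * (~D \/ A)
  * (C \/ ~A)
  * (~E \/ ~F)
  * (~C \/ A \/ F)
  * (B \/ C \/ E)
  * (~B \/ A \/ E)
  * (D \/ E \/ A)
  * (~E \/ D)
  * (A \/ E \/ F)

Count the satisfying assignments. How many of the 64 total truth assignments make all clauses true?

Case analysis on E and A:
  E=1, A=1: remaining (B,C,D,F) ∈ {(0,1,1,0); (1,1,1,0)} — 2.
  E=1, A=0: a clause becomes empty — 0.
  E=0, A=1: forces C=1; B, D, F free → 2^3 = 8.
  E=0, A=0: a clause becomes empty — 0.
Total: 2 + 0 + 8 + 0 = 10.

10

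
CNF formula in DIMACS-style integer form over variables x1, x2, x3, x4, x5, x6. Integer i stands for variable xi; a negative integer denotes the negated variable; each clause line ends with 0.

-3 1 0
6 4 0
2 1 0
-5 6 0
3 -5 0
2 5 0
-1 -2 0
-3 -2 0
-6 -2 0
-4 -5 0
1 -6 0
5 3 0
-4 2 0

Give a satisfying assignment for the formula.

Try x1 = True.
  then x2 is forced to False.
  then x5 is forced to True.
  then x6 is forced to True.
  then x3 is forced to True.
  then x4 is forced to False.

x1=T, x2=F, x3=T, x4=F, x5=T, x6=T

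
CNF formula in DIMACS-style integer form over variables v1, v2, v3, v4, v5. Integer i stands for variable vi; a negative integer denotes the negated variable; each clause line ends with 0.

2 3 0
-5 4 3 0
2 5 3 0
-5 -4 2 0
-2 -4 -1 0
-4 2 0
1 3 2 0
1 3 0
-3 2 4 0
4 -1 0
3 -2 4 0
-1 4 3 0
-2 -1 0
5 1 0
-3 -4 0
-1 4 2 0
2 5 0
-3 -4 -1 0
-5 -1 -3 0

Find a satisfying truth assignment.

v1=False, v2=True, v3=True, v4=False, v5=True

Set v1 = False and propagate.
  then v3 is forced to True.
  then v5 is forced to True.
  then v4 is forced to False.
  then v2 is forced to True.
Every clause has at least one true literal under this assignment.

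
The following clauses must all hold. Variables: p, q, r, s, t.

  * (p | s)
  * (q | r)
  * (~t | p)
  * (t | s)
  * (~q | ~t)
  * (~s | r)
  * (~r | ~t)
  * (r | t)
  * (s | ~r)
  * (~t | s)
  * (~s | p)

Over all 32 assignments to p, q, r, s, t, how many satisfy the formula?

The models are:
  p=T q=F r=T s=T t=F
  p=T q=T r=T s=T t=F
Count: 2.

2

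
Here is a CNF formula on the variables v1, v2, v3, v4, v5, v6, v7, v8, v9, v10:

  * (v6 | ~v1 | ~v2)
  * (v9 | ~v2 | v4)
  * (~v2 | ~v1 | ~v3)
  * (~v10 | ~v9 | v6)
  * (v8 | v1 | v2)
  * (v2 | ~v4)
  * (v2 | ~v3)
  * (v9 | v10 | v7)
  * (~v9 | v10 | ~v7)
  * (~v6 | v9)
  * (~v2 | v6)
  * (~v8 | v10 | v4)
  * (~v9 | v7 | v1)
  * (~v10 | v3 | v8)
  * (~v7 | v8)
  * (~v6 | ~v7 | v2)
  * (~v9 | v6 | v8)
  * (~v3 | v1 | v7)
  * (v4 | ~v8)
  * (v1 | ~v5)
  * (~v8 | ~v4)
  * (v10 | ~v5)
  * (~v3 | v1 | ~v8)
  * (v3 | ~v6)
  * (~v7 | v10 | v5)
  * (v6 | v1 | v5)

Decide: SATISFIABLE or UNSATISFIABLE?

v1 = True:
  v2 = True:
    propagation gives v6=True, v3=False; an empty clause results — contradiction.
  v2 = False:
    propagation gives v4=False, v3=False, v8=False, v10=False; an empty clause results — contradiction.
v1 = False:
  propagation gives v5=False, v6=True, v9=True, v7=True; an empty clause results — contradiction.
Every branch closes, so no satisfying assignment exists.

UNSATISFIABLE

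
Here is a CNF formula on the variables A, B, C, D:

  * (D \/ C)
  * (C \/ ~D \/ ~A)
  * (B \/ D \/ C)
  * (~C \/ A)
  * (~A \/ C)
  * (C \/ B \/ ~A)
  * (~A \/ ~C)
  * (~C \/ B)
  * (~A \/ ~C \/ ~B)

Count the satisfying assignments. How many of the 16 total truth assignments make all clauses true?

2

The models are:
  A=0 B=0 C=0 D=1
  A=0 B=1 C=0 D=1
Count: 2.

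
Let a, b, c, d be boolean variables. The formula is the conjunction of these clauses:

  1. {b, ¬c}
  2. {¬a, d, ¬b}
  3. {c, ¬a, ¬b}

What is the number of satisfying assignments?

9

Case analysis on b and a:
  b=T, a=T: remaining (c,d) ∈ {(T,T)} — 1.
  b=T, a=F: remaining (c,d) ∈ {(F,F); (F,T); (T,F); (T,T)} — 4.
  b=F, a=T: remaining (c,d) ∈ {(F,F); (F,T)} — 2.
  b=F, a=F: remaining (c,d) ∈ {(F,F); (F,T)} — 2.
Total: 1 + 4 + 2 + 2 = 9.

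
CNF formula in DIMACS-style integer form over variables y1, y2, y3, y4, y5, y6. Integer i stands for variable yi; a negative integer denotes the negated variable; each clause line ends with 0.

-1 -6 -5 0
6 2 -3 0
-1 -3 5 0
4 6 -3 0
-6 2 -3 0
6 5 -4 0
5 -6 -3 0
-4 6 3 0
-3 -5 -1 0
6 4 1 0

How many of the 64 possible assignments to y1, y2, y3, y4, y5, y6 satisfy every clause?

19

Case analysis on y6 and y3:
  y6=T, y3=T: remaining (y1,y2,y4,y5) ∈ {(F,T,F,T); (F,T,T,T)} — 2.
  y6=T, y3=F: y2, y4 free; 3 ways for (y1,y5) × 2^2 = 12.
  y6=F, y3=T: remaining (y1,y2,y4,y5) ∈ {(F,T,T,T)} — 1.
  y6=F, y3=F: remaining (y1,y2,y4,y5) ∈ {(T,F,F,F); (T,F,F,T); (T,T,F,F); (T,T,F,T)} — 4.
Total: 2 + 12 + 1 + 4 = 19.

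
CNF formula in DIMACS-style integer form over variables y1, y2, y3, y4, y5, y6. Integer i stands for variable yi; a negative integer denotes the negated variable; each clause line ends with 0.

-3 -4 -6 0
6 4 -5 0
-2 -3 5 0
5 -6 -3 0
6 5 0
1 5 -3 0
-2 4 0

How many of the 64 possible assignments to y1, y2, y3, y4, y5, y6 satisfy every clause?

22

Split on y5, then y3.
  y5=T, y3=T: y1 free; 3 ways for (y2,y4,y6) × 2^1 = 6.
  y5=T, y3=F: y1 free; 5 ways for (y2,y4,y6) × 2^1 = 10.
  y5=F, y3=T: a clause becomes empty — 0.
  y5=F, y3=F: y1 free; 3 ways for (y2,y4,y6) × 2^1 = 6.
Total: 6 + 10 + 0 + 6 = 22.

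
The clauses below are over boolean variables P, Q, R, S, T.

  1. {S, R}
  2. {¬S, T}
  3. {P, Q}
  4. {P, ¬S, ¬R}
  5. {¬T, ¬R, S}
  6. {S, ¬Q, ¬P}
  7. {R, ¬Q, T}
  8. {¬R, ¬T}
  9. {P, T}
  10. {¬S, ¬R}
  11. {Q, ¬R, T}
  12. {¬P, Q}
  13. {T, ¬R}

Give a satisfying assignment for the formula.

P=True, Q=True, R=False, S=True, T=True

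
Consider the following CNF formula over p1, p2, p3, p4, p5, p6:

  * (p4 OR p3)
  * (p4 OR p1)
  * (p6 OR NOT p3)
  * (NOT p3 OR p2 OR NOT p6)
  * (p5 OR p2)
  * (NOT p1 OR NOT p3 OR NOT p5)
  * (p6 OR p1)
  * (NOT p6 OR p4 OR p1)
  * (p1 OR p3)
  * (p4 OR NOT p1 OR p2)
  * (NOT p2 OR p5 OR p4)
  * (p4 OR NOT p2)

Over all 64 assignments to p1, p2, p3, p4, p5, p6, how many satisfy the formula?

Split on p1, then p4.
  p1=1, p4=1: 7 of the 16 assignments to (p2,p3,p5,p6) work.
  p1=1, p4=0: a clause becomes empty — 0.
  p1=0, p4=1: remaining (p2,p3,p5,p6) ∈ {(1,1,0,1); (1,1,1,1)} — 2.
  p1=0, p4=0: a clause becomes empty — 0.
Total: 7 + 0 + 2 + 0 = 9.

9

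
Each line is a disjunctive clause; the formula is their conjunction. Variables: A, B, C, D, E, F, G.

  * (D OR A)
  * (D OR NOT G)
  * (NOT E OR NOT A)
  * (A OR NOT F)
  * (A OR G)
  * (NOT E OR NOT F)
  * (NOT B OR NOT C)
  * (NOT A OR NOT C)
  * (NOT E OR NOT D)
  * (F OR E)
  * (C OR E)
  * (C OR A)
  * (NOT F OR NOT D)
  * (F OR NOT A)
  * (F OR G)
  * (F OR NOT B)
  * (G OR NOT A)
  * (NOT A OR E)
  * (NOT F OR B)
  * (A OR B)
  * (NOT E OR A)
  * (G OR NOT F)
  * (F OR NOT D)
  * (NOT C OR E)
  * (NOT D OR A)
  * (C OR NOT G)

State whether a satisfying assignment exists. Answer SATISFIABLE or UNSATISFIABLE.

UNSATISFIABLE

A = True:
  propagation gives E=False; an empty clause results — contradiction.
A = False:
  propagation gives D=True; an empty clause results — contradiction.
Every branch closes, so no satisfying assignment exists.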